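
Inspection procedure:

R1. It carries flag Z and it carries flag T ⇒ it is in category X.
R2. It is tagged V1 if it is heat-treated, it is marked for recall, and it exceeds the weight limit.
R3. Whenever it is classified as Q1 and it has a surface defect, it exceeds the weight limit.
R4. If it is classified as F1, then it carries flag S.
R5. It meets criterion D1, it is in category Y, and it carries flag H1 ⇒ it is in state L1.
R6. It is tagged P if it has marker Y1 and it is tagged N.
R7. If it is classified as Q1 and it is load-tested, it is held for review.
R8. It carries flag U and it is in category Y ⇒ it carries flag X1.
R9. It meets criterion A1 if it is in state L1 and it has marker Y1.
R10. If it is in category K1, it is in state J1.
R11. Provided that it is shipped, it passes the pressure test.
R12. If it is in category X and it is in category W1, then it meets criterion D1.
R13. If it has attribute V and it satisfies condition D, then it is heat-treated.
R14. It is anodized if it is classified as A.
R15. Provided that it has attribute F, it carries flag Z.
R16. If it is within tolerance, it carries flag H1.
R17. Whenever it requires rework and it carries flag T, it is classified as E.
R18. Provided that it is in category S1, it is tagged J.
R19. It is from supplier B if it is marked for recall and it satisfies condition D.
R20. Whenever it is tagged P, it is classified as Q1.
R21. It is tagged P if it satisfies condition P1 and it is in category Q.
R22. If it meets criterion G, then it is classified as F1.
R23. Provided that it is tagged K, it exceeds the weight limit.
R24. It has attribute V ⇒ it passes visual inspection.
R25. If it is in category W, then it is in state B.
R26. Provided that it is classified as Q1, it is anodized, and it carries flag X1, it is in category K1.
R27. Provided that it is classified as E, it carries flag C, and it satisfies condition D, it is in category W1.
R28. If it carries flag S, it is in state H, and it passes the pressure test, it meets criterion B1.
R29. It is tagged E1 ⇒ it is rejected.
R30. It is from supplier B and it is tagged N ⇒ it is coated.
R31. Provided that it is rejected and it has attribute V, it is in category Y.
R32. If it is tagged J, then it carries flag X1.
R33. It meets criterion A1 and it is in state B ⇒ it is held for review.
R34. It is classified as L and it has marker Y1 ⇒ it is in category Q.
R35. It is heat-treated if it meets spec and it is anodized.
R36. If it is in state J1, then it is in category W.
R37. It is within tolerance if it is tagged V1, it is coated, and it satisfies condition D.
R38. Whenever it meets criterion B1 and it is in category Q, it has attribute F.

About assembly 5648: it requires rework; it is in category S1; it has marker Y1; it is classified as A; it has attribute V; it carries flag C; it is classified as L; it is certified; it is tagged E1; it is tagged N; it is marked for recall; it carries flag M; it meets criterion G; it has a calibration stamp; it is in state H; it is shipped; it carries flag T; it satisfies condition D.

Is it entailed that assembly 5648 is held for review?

Forward chaining from the given facts derives: is tagged P, passes the pressure test, is heat-treated, is anodized, is classified as E, is tagged J, is from supplier B, is classified as Q1, is classified as F1, passes visual inspection, is in category W1, is rejected, is coated, is in category Y, carries flag X1, is in category Q, carries flag S, is in category K1, meets criterion B1, has attribute F, is in state J1, carries flag Z, is in category W, is in category X, meets criterion D1, is in state B.
Rules concluding "it is held for review": R7 needs "it is load-tested"; R33 needs "it meets criterion A1" — none of these are established.

No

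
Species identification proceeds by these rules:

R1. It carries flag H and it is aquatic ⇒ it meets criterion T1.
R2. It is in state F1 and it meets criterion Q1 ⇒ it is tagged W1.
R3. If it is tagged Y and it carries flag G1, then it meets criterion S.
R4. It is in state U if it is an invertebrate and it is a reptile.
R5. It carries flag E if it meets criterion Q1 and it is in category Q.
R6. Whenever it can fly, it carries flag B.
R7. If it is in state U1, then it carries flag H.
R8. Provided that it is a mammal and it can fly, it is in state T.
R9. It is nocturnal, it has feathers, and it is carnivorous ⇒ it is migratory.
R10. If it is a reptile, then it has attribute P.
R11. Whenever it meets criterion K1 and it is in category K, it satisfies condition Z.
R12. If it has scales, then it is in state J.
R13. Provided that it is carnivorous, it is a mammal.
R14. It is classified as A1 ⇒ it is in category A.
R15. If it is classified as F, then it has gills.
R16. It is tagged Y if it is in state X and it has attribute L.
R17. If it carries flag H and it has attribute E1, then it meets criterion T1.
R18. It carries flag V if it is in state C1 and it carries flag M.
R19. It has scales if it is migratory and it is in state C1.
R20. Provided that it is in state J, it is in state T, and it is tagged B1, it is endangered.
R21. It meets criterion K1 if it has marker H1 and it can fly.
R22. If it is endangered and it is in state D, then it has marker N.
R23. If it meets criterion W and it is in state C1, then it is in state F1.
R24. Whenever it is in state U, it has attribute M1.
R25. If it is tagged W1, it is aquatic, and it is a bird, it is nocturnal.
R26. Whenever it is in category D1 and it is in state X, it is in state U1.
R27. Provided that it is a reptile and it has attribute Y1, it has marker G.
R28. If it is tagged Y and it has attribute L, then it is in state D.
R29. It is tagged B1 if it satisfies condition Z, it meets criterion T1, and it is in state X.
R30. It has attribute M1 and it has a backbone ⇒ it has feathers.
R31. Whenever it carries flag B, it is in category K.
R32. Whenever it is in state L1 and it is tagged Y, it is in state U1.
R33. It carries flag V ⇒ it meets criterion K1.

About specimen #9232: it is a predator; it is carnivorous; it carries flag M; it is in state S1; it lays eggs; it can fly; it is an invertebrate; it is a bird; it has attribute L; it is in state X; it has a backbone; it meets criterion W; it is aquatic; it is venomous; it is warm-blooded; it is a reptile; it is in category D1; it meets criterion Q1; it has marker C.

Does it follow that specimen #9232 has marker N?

No

Forward chaining from the given facts derives: is in state U, carries flag B, has attribute P, is a mammal, is tagged Y, has attribute M1, is in state U1, is in state D, has feathers, is in category K, carries flag H, is in state T, meets criterion T1.
The only rule concluding "it has marker N" is R22, which needs "it is endangered"; that is never established.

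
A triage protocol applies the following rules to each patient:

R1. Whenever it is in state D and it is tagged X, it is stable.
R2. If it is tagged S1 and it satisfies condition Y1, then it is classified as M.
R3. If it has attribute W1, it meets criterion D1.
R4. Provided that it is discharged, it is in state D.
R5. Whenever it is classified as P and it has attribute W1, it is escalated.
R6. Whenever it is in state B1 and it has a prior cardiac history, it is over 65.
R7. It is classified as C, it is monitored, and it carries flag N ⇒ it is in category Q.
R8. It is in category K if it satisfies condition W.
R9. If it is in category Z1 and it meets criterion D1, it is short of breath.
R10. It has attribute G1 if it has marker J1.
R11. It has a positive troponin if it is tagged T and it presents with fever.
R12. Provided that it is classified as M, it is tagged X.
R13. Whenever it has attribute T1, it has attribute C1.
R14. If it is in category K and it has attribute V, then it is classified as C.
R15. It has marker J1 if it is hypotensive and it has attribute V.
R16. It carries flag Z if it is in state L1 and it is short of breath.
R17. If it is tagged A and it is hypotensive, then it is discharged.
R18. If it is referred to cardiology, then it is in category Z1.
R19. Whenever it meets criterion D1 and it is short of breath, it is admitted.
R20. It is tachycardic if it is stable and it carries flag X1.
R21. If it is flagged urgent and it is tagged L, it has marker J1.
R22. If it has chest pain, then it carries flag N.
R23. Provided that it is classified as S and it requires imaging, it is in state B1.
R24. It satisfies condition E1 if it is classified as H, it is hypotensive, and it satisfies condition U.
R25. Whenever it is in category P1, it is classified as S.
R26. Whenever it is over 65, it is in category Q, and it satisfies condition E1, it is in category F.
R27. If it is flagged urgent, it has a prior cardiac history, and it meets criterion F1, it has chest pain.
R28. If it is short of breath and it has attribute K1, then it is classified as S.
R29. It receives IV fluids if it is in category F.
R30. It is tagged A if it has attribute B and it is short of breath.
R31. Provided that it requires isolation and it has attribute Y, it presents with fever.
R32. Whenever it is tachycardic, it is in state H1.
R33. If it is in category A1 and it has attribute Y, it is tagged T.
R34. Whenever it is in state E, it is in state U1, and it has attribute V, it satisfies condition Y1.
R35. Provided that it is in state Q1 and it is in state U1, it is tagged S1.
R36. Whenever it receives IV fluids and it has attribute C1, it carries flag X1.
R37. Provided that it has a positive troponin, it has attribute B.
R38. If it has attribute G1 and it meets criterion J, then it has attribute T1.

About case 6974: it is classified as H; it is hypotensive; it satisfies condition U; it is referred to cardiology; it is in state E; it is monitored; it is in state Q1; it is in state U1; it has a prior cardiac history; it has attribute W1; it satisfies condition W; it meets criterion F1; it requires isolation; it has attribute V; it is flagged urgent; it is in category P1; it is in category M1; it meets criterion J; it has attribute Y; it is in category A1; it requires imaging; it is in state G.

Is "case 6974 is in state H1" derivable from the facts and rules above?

By R3 (it has attribute W1): it meets criterion D1.
By R8 (it satisfies condition W): it is in category K.
By R14 (it is in category K, it has attribute V): it is classified as C.
By R15 (it is hypotensive, it has attribute V): it has marker J1.
By R18 (it is referred to cardiology): it is in category Z1.
By R24 (it is classified as H, it is hypotensive, it satisfies condition U): it satisfies condition E1.
By R25 (it is in category P1): it is classified as S.
By R27 (it is flagged urgent, it has a prior cardiac history, it meets criterion F1): it has chest pain.
By R31 (it requires isolation, it has attribute Y): it presents with fever.
By R33 (it is in category A1, it has attribute Y): it is tagged T.
By R34 (it is in state E, it is in state U1, it has attribute V): it satisfies condition Y1.
By R35 (it is in state Q1, it is in state U1): it is tagged S1.
By R2 (it is tagged S1, it satisfies condition Y1): it is classified as M.
By R9 (it is in category Z1, it meets criterion D1): it is short of breath.
By R10 (it has marker J1): it has attribute G1.
By R11 (it is tagged T, it presents with fever): it has a positive troponin.
By R12 (it is classified as M): it is tagged X.
By R22 (it has chest pain): it carries flag N.
By R23 (it is classified as S, it requires imaging): it is in state B1.
By R37 (it has a positive troponin): it has attribute B.
By R38 (it has attribute G1, it meets criterion J): it has attribute T1.
By R6 (it is in state B1, it has a prior cardiac history): it is over 65.
By R7 (it is classified as C, it is monitored, it carries flag N): it is in category Q.
By R13 (it has attribute T1): it has attribute C1.
By R26 (it is over 65, it is in category Q, it satisfies condition E1): it is in category F.
By R29 (it is in category F): it receives IV fluids.
By R30 (it has attribute B, it is short of breath): it is tagged A.
By R36 (it receives IV fluids, it has attribute C1): it carries flag X1.
By R17 (it is tagged A, it is hypotensive): it is discharged.
By R4 (it is discharged): it is in state D.
By R1 (it is in state D, it is tagged X): it is stable.
By R20 (it is stable, it carries flag X1): it is tachycardic.
By R32 (it is tachycardic): it is in state H1.

Yes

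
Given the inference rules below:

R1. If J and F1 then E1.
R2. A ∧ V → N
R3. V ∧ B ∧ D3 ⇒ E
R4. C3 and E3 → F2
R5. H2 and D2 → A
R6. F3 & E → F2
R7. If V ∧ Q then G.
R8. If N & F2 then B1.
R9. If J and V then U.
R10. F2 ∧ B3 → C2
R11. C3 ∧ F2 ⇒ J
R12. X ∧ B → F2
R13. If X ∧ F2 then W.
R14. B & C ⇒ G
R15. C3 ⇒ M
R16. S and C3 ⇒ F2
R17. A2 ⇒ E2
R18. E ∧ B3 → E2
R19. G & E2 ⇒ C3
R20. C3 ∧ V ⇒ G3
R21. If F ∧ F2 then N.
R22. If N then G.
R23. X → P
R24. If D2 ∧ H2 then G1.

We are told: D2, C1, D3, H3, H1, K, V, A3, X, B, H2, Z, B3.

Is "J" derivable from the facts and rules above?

Yes

E  (by R3: V, B, D3)
A  (by R5: H2, D2)
F2  (by R12: X, B)
E2  (by R18: E, B3)
N  (by R2: A, V)
G  (by R22: N)
C3  (by R19: G, E2)
J  (by R11: C3, F2)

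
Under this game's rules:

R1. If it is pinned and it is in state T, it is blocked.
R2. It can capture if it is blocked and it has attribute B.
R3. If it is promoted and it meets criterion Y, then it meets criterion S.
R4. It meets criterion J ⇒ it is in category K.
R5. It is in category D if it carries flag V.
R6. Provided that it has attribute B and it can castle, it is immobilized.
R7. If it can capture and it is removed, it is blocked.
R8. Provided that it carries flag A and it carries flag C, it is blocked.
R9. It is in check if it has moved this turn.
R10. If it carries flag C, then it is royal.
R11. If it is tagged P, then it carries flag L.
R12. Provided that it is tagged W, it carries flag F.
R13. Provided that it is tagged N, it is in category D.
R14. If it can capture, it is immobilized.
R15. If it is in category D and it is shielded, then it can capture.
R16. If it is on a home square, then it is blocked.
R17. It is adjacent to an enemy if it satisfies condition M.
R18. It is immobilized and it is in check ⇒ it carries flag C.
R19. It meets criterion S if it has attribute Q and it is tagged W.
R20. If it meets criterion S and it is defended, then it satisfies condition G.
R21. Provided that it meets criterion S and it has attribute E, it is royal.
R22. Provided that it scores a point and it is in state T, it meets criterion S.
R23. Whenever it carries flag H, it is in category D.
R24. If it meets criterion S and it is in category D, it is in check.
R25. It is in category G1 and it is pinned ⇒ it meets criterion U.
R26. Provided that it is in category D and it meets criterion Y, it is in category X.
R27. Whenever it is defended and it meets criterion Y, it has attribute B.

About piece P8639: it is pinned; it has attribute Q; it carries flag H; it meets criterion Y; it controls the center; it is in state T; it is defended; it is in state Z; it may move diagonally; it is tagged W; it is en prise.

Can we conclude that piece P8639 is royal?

Yes

By R1 (it is pinned, it is in state T): it is blocked.
By R19 (it has attribute Q, it is tagged W): it meets criterion S.
By R23 (it carries flag H): it is in category D.
By R24 (it meets criterion S, it is in category D): it is in check.
By R27 (it is defended, it meets criterion Y): it has attribute B.
By R2 (it is blocked, it has attribute B): it can capture.
By R14 (it can capture): it is immobilized.
By R18 (it is immobilized, it is in check): it carries flag C.
By R10 (it carries flag C): it is royal.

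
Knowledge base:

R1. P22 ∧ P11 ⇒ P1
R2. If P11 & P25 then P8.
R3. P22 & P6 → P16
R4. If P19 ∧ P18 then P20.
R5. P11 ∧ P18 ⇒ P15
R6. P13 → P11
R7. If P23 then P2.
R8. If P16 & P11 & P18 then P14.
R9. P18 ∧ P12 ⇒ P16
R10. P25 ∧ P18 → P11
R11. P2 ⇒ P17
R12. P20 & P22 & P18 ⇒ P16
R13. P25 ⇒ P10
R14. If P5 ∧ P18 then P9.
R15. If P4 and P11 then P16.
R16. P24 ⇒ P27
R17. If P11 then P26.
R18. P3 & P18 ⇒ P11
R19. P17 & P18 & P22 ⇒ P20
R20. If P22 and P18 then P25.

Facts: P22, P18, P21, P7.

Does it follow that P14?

No

Forward chaining from the given facts derives: P25, P11, P10, P26, P1, P8, P15.
The only rule concluding P14 is R8, which needs P16; that is never established.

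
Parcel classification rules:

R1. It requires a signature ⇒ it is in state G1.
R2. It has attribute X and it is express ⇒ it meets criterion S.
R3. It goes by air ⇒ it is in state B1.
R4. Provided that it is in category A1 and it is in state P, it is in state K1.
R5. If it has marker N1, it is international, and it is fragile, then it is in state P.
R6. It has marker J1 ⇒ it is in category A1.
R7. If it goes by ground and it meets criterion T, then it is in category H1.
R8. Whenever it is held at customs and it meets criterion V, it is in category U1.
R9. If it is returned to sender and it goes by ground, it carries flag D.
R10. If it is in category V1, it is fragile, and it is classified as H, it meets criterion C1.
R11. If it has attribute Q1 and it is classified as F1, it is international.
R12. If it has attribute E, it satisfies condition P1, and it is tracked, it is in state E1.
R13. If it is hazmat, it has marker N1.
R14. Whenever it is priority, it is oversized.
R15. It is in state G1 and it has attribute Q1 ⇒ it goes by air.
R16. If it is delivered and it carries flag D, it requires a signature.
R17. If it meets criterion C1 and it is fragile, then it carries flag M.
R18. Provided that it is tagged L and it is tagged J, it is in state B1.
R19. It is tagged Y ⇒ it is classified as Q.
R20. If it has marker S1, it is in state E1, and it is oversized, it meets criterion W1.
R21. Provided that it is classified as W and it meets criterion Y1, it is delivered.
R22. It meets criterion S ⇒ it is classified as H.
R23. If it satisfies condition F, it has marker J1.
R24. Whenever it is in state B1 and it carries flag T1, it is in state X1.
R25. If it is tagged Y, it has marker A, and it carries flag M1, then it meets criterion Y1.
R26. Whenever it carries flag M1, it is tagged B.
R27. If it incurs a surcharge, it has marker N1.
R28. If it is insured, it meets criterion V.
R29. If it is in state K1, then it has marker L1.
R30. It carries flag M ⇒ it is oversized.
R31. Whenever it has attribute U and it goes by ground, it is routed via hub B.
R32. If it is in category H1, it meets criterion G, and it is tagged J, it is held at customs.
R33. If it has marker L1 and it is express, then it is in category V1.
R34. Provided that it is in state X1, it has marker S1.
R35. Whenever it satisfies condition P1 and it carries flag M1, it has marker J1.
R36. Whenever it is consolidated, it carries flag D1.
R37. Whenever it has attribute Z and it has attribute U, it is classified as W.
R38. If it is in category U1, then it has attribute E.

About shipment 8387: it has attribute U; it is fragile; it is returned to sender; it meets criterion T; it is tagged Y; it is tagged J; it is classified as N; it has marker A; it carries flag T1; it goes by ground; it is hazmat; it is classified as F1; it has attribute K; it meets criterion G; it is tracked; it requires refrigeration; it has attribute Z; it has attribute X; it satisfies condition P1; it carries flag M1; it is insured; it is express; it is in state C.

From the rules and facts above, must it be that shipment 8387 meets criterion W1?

No

Forward chaining from the given facts derives: meets criterion S, is in category H1, carries flag D, has marker N1, is classified as Q, is classified as H, meets criterion Y1, is tagged B, meets criterion V, is routed via hub B, is held at customs, has marker J1, is classified as W, is in category A1, is in category U1, is delivered, has attribute E, is in state E1, requires a signature, is in state G1.
The only rule concluding "it meets criterion W1" is R20, which needs "it has marker S1"; that is never established.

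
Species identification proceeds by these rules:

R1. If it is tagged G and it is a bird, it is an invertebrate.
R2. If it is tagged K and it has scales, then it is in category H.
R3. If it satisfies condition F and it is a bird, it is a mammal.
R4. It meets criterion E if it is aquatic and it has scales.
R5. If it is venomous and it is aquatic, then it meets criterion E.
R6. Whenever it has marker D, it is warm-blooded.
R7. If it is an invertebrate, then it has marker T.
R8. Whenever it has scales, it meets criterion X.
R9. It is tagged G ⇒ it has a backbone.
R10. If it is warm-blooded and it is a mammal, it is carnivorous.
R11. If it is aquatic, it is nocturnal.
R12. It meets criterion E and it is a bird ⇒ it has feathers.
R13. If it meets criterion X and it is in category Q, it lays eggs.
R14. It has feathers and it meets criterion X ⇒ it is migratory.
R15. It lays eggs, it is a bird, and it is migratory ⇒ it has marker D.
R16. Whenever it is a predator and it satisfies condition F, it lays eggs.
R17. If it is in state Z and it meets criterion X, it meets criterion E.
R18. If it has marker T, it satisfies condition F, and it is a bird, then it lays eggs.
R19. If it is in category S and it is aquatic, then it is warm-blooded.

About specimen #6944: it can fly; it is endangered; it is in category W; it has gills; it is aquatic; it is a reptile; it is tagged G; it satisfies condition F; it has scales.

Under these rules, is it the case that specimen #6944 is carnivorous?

No

Forward chaining from the given facts derives: meets criterion E, meets criterion X, has a backbone, is nocturnal.
The only rule concluding "it is carnivorous" is R10, which needs "it is warm-blooded"; that is never established.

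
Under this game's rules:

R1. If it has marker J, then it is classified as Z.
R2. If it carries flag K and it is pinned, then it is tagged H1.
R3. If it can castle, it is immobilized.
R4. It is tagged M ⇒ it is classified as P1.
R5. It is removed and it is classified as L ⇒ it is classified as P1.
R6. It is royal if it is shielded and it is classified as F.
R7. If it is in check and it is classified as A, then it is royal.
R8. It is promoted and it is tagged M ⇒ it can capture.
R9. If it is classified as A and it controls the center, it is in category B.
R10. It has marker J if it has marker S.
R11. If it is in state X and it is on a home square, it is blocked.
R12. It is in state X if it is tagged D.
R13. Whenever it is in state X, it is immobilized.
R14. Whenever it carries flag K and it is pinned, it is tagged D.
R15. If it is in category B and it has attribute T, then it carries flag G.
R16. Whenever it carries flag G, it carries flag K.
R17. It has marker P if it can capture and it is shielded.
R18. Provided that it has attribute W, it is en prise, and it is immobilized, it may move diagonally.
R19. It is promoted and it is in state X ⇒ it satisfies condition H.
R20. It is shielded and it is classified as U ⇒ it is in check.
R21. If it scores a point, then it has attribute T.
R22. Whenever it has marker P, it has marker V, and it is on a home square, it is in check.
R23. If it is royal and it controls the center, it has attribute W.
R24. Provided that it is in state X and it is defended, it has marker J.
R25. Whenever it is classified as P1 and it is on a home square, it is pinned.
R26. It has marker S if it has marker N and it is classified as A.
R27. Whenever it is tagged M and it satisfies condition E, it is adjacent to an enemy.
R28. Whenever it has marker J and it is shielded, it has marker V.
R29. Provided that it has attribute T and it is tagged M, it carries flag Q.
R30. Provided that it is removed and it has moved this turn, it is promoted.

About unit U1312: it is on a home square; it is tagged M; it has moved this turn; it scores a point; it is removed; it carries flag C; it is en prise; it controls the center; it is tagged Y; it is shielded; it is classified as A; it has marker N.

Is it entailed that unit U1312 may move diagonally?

By R4 (it is tagged M): it is classified as P1.
By R9 (it is classified as A, it controls the center): it is in category B.
By R21 (it scores a point): it has attribute T.
By R25 (it is classified as P1, it is on a home square): it is pinned.
By R26 (it has marker N, it is classified as A): it has marker S.
By R30 (it is removed, it has moved this turn): it is promoted.
By R8 (it is promoted, it is tagged M): it can capture.
By R10 (it has marker S): it has marker J.
By R15 (it is in category B, it has attribute T): it carries flag G.
By R16 (it carries flag G): it carries flag K.
By R17 (it can capture, it is shielded): it has marker P.
By R28 (it has marker J, it is shielded): it has marker V.
By R14 (it carries flag K, it is pinned): it is tagged D.
By R22 (it has marker P, it has marker V, it is on a home square): it is in check.
By R7 (it is in check, it is classified as A): it is royal.
By R12 (it is tagged D): it is in state X.
By R13 (it is in state X): it is immobilized.
By R23 (it is royal, it controls the center): it has attribute W.
By R18 (it has attribute W, it is en prise, it is immobilized): it may move diagonally.

Yes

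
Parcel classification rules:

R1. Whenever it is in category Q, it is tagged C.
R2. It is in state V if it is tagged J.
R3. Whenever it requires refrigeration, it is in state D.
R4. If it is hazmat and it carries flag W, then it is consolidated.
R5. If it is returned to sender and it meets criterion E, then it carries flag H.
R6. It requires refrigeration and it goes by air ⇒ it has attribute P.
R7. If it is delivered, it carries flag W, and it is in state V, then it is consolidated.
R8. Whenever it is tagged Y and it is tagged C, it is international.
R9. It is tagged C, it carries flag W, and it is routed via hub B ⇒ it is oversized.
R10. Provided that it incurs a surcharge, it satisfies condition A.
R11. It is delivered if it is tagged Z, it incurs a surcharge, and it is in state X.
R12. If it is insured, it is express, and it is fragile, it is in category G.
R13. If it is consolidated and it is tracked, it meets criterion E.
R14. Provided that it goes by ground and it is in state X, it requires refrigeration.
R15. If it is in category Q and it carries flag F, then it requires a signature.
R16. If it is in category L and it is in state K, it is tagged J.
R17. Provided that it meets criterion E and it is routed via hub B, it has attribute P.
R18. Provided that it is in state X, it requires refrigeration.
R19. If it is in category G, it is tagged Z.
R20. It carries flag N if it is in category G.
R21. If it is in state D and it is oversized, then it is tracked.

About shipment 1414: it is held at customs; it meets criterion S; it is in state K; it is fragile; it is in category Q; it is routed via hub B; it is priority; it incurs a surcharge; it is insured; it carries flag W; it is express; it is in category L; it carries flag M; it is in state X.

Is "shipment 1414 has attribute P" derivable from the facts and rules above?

By R1 (it is in category Q): it is tagged C.
By R9 (it is tagged C, it carries flag W, it is routed via hub B): it is oversized.
By R12 (it is insured, it is express, it is fragile): it is in category G.
By R16 (it is in category L, it is in state K): it is tagged J.
By R18 (it is in state X): it requires refrigeration.
By R19 (it is in category G): it is tagged Z.
By R2 (it is tagged J): it is in state V.
By R3 (it requires refrigeration): it is in state D.
By R11 (it is tagged Z, it incurs a surcharge, it is in state X): it is delivered.
By R21 (it is in state D, it is oversized): it is tracked.
By R7 (it is delivered, it carries flag W, it is in state V): it is consolidated.
By R13 (it is consolidated, it is tracked): it meets criterion E.
By R17 (it meets criterion E, it is routed via hub B): it has attribute P.

Yes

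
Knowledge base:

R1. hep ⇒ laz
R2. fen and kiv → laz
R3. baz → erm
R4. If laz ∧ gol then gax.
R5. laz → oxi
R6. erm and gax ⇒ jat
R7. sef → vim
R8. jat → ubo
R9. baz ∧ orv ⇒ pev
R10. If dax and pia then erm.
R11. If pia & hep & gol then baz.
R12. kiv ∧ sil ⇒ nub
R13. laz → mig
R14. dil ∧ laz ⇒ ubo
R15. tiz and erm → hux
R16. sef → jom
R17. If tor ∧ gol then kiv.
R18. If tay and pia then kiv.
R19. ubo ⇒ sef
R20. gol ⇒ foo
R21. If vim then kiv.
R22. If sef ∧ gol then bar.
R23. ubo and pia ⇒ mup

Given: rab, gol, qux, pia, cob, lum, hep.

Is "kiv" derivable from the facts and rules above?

laz  (by R1: hep)
gax  (by R4: laz, gol)
baz  (by R11: pia, hep, gol)
erm  (by R3: baz)
jat  (by R6: erm, gax)
ubo  (by R8: jat)
sef  (by R19: ubo)
vim  (by R7: sef)
kiv  (by R21: vim)

Yes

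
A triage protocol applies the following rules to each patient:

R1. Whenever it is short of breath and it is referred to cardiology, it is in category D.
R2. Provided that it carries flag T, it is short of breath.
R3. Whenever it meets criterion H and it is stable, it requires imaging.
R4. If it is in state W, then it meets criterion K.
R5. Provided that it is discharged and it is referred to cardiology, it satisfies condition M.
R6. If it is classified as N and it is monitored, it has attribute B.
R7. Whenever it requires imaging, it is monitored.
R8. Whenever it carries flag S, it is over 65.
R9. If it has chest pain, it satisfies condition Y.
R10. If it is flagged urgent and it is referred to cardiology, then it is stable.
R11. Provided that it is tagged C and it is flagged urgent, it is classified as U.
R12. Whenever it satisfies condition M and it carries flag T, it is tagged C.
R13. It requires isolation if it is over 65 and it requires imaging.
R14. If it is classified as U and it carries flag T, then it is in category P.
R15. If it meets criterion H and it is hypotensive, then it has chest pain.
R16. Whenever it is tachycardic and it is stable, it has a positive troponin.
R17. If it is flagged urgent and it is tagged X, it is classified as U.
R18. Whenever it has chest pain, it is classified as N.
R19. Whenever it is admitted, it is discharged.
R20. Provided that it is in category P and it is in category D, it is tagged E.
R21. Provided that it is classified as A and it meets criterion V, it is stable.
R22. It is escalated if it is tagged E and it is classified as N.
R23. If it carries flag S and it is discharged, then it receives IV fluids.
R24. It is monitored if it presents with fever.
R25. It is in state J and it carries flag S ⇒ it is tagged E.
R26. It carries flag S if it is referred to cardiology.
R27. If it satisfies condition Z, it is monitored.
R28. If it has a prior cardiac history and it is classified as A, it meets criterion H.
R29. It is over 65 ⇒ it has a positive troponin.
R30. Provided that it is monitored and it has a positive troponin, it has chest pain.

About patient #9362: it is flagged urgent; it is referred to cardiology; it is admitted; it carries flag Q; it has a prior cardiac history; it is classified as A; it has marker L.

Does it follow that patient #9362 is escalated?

No

Forward chaining from the given facts derives: is stable, is discharged, carries flag S, meets criterion H, requires imaging, satisfies condition M, is monitored, is over 65, requires isolation, receives IV fluids, has a positive troponin, has chest pain, satisfies condition Y, is classified as N, has attribute B.
The only rule concluding "it is escalated" is R22, which needs "it is tagged E"; that is never established.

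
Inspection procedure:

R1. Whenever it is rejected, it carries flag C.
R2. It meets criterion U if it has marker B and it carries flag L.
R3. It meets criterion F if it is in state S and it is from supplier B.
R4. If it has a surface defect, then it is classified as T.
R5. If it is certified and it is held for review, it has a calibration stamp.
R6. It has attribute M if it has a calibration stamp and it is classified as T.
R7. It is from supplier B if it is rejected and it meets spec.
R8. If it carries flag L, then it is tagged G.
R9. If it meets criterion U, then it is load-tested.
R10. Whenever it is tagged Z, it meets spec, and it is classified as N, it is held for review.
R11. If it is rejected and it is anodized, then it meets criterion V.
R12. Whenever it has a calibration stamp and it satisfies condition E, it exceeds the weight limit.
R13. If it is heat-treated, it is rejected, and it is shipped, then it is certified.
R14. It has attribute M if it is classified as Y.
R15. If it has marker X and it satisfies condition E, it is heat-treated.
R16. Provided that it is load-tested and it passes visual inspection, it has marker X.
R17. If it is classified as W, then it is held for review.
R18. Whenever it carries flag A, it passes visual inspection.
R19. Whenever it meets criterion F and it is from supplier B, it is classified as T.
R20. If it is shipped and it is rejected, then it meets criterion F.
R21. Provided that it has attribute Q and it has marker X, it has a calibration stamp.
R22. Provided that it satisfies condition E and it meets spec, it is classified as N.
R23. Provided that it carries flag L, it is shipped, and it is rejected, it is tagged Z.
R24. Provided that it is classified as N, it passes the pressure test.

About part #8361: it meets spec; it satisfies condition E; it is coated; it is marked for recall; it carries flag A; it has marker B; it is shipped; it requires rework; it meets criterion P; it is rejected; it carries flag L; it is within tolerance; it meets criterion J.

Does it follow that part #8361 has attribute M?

By R2 (it has marker B, it carries flag L): it meets criterion U.
By R7 (it is rejected, it meets spec): it is from supplier B.
By R9 (it meets criterion U): it is load-tested.
By R18 (it carries flag A): it passes visual inspection.
By R20 (it is shipped, it is rejected): it meets criterion F.
By R22 (it satisfies condition E, it meets spec): it is classified as N.
By R23 (it carries flag L, it is shipped, it is rejected): it is tagged Z.
By R10 (it is tagged Z, it meets spec, it is classified as N): it is held for review.
By R16 (it is load-tested, it passes visual inspection): it has marker X.
By R19 (it meets criterion F, it is from supplier B): it is classified as T.
By R15 (it has marker X, it satisfies condition E): it is heat-treated.
By R13 (it is heat-treated, it is rejected, it is shipped): it is certified.
By R5 (it is certified, it is held for review): it has a calibration stamp.
By R6 (it has a calibration stamp, it is classified as T): it has attribute M.

Yes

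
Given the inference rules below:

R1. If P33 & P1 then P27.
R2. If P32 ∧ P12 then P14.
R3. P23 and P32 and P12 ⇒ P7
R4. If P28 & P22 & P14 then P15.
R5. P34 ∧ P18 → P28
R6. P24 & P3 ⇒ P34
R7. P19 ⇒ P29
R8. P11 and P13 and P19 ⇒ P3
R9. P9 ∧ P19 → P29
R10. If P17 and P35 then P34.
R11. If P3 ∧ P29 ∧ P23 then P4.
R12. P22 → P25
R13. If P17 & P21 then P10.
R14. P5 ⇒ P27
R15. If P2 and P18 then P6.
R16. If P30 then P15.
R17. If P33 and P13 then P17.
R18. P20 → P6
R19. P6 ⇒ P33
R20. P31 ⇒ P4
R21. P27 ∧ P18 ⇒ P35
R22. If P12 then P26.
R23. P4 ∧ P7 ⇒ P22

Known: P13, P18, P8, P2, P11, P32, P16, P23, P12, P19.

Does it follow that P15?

Forward chaining from the given facts derives: P14, P7, P29, P3, P4, P6, P33, P26, P22, P25, P17.
Rules concluding P15: R4 needs P28; R16 needs P30 — none of these are established.

No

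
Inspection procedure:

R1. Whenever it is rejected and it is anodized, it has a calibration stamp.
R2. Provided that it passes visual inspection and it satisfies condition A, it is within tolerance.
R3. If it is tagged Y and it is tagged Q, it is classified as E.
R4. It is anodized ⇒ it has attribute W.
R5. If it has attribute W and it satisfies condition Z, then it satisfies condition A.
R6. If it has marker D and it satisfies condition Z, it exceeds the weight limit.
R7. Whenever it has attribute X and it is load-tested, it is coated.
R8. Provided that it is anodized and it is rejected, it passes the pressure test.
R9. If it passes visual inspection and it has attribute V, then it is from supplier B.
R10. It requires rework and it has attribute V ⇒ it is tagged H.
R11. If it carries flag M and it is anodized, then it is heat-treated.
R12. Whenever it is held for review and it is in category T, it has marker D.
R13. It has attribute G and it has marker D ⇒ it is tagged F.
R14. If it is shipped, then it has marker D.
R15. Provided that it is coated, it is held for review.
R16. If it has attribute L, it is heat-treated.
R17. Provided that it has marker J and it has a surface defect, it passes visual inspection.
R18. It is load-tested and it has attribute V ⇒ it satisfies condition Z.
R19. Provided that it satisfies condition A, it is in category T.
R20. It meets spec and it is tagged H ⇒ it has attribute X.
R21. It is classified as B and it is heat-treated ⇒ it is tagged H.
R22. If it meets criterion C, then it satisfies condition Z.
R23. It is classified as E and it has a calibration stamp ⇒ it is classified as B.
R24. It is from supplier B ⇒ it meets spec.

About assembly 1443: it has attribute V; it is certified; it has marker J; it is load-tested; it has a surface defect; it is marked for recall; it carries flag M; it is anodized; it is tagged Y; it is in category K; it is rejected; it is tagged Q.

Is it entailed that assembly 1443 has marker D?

Yes

By R1 (it is rejected, it is anodized): it has a calibration stamp.
By R3 (it is tagged Y, it is tagged Q): it is classified as E.
By R4 (it is anodized): it has attribute W.
By R11 (it carries flag M, it is anodized): it is heat-treated.
By R17 (it has marker J, it has a surface defect): it passes visual inspection.
By R18 (it is load-tested, it has attribute V): it satisfies condition Z.
By R23 (it is classified as E, it has a calibration stamp): it is classified as B.
By R5 (it has attribute W, it satisfies condition Z): it satisfies condition A.
By R9 (it passes visual inspection, it has attribute V): it is from supplier B.
By R19 (it satisfies condition A): it is in category T.
By R21 (it is classified as B, it is heat-treated): it is tagged H.
By R24 (it is from supplier B): it meets spec.
By R20 (it meets spec, it is tagged H): it has attribute X.
By R7 (it has attribute X, it is load-tested): it is coated.
By R15 (it is coated): it is held for review.
By R12 (it is held for review, it is in category T): it has marker D.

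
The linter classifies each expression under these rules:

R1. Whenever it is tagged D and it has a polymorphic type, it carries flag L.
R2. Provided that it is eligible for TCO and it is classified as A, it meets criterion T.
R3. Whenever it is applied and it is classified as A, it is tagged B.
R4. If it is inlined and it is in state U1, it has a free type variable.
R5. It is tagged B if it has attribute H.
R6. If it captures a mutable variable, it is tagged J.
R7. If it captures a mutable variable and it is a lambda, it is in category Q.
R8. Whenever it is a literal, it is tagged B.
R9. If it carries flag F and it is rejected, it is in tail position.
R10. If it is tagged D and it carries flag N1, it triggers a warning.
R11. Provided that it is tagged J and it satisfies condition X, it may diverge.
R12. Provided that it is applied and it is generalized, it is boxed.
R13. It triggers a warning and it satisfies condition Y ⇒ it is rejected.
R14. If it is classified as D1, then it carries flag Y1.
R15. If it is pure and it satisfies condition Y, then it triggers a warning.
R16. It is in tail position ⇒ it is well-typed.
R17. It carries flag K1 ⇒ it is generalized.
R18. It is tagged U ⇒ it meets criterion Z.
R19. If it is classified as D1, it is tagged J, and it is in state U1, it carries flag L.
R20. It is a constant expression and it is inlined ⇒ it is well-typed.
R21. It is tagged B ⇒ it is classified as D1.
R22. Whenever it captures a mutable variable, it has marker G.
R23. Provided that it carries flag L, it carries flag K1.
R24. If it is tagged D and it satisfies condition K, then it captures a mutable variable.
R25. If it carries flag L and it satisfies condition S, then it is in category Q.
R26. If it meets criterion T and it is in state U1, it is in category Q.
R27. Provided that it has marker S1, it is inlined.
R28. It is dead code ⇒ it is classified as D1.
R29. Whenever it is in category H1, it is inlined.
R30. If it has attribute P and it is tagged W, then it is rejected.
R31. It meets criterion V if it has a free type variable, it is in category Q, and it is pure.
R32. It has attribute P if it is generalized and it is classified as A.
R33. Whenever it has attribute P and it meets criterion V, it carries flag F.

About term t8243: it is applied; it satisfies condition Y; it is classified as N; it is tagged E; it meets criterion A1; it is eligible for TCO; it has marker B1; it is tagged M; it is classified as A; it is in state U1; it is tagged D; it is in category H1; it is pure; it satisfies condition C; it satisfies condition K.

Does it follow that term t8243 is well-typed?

Yes

By R2 (it is eligible for TCO, it is classified as A): it meets criterion T.
By R3 (it is applied, it is classified as A): it is tagged B.
By R15 (it is pure, it satisfies condition Y): it triggers a warning.
By R21 (it is tagged B): it is classified as D1.
By R24 (it is tagged D, it satisfies condition K): it captures a mutable variable.
By R26 (it meets criterion T, it is in state U1): it is in category Q.
By R29 (it is in category H1): it is inlined.
By R4 (it is inlined, it is in state U1): it has a free type variable.
By R6 (it captures a mutable variable): it is tagged J.
By R13 (it triggers a warning, it satisfies condition Y): it is rejected.
By R19 (it is classified as D1, it is tagged J, it is in state U1): it carries flag L.
By R23 (it carries flag L): it carries flag K1.
By R31 (it has a free type variable, it is in category Q, it is pure): it meets criterion V.
By R17 (it carries flag K1): it is generalized.
By R32 (it is generalized, it is classified as A): it has attribute P.
By R33 (it has attribute P, it meets criterion V): it carries flag F.
By R9 (it carries flag F, it is rejected): it is in tail position.
By R16 (it is in tail position): it is well-typed.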